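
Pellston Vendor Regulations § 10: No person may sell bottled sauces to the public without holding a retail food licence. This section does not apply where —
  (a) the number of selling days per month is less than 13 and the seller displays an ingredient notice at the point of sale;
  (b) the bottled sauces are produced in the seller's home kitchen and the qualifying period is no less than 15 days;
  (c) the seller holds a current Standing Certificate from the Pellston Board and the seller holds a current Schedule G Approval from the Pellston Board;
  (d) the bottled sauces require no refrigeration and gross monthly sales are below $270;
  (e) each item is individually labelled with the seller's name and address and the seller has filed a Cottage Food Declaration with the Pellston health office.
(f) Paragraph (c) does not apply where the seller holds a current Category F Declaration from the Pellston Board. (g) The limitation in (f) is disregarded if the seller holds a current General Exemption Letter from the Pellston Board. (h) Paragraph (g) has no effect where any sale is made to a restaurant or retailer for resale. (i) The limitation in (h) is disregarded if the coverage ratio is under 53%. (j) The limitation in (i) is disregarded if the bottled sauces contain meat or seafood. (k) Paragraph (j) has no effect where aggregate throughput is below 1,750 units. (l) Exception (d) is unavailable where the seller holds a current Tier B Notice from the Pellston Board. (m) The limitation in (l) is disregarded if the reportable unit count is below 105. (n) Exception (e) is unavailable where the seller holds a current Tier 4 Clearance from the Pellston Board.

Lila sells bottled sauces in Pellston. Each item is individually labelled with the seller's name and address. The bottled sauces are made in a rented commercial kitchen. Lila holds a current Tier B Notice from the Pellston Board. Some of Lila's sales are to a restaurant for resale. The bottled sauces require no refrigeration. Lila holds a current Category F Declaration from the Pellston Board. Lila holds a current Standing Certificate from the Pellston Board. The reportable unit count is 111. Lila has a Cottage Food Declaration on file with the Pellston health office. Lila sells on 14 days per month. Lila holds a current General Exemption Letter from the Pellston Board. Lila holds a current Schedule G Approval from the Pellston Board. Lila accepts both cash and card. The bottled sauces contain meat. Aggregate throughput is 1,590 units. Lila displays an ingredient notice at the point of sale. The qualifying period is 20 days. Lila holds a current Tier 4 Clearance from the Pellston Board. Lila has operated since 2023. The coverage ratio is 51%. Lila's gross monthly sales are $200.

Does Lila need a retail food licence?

Exception (a) requires that the number of selling days per month is less than 13; but the number of selling days per month is 14, not less than 13, so (a) is unavailable.
Exception (b) fails — the bottled sauces are made in a commercial kitchen, not a home kitchen.
Exception (c)'s conditions are all satisfied: a current Standing Certificate is held; a current Schedule G Approval is held. As to paragraphs (f)–(k): (f) would limit (c) — a current Category F Declaration is held — but (g) sets (f) aside: (g) operates against (f): a current General Exemption Letter is held. (h) operates (some sales are to a restaurant for resale), but is displaced by (i): (i) operates against (h): the coverage ratio is 51%, under the 53% limit. (j) would limit (i) — the bottled sauces contain meat — but (k) sets (j) aside: (k) is engaged — aggregate throughput is 1,590 units, below the 1,750 units limit. (c) remains available.
Exception (d) is satisfied on its face — the bottled sauces are shelf-stable; gross monthly sales are $200, below the $270 limit. Turning to paragraphs (l)–(m): (l) is triggered — a current Tier B Notice is held. (m), which would lift (l), is inapplicable — the reportable unit count is 111, not below 105. (d) is therefore removed.
Exception (e): items are individually labelled; a Cottage Food Declaration is on file — every condition holds. Turning to paragraph (n): (n) operates against (e): a current Tier 4 Clearance is held. (e) is therefore removed.

No — exception (c) applies; Lila is not required to hold a retail food licence.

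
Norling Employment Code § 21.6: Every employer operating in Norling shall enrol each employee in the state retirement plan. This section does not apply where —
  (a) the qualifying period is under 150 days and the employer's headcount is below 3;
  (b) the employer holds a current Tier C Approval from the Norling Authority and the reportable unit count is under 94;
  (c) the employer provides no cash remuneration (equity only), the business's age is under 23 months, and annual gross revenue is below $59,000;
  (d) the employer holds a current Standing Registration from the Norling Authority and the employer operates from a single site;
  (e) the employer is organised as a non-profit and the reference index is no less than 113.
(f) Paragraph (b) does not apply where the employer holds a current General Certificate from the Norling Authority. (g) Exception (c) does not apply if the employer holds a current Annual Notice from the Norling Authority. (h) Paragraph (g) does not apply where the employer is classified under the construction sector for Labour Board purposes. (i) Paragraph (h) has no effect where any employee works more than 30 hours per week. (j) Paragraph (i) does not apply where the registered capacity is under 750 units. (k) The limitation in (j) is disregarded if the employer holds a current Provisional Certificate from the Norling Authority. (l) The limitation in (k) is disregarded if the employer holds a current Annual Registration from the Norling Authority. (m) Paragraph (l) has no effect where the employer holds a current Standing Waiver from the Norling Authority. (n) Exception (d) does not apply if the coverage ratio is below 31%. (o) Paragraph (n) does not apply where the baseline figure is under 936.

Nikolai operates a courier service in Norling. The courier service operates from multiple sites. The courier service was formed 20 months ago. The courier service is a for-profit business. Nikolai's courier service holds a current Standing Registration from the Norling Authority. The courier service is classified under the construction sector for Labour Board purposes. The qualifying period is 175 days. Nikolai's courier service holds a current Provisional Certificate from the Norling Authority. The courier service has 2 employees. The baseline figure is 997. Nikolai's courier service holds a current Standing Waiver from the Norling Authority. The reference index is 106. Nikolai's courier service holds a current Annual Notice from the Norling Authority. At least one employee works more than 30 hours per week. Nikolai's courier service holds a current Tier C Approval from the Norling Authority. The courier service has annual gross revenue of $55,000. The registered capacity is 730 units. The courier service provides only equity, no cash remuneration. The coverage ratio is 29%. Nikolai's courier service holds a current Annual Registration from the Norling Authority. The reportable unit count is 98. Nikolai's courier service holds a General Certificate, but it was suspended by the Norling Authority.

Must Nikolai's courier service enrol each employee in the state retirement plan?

Exception (a) does not apply: the qualifying period is 175 days, not under 150 days.
Exception (b) fails — the reportable unit count is 98, not under 94.
Exception (c): remuneration is equity-only; the business's age is 20 months, under the 23 months limit; annual gross revenue is $55,000, below the $59,000 limit — every condition holds. But applying paragraphs (g)–(m): (g) operates against (c): a current Annual Notice is held. (h) would limit (g) — the courier service is classified under the construction sector — but (i) sets (h) aside: (i) operates — at least one employee exceeds 30 hours/week. (j) would limit (i) — the registered capacity is 730 units, under the 750 units limit — but (k) sets (j) aside: (k) is triggered — a current Provisional Certificate is held. (l) would limit (k) — a current Annual Registration is held — but (m) sets (l) aside: (m) operates against (l): a current Standing Waiver is held. (c) is therefore removed.
Exception (d) does not apply: the employer operates from multiple sites.
Exception (e) requires that the employer is organised as a non-profit; but the employer is for-profit, so (e) is unavailable.
Every exception is unavailable, so the rule governs.

Yes — Nikolai's courier service must enrol each employee in the state retirement plan.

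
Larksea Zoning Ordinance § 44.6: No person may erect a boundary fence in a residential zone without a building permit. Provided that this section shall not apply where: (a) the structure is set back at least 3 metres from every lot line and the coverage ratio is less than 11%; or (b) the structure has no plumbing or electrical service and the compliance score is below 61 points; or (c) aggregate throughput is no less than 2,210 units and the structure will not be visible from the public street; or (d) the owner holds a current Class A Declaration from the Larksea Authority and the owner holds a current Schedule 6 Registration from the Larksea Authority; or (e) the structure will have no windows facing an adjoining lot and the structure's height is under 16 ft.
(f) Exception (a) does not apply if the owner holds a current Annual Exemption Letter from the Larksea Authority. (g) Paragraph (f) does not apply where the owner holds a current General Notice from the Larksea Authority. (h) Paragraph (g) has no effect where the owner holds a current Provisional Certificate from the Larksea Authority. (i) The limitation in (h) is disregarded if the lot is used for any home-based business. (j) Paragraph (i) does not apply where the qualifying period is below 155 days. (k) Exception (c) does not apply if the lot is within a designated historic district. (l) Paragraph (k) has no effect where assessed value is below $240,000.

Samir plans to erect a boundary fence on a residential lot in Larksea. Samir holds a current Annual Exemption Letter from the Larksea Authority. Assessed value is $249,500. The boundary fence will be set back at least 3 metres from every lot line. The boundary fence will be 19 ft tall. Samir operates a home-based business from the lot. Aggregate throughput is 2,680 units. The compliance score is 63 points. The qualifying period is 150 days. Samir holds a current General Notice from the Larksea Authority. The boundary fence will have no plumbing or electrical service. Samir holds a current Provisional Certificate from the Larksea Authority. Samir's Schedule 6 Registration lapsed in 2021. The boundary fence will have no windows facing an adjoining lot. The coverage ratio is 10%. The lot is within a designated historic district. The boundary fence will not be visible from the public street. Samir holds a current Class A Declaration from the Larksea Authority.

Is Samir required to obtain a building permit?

Exception (a)'s conditions are all satisfied: the setback is at least 3 m on every side; the coverage ratio is 10%, less than the 11% limit. But applying paragraphs (f)–(j): (f) operates against (a): a current Annual Exemption Letter is held. (g) would limit (f) — a current General Notice is held — but (h) sets (g) aside: (h) is engaged — a current Provisional Certificate is held. (i) is triggered (a home-based business operates on the lot), but is set aside by (j): (j) operates against (i): the qualifying period is 150 days, below the 155 days limit. Exception (a) does not apply.
Exception (b) fails — the compliance score is 63 points, not below 61 points.
Exception (c): aggregate throughput is 2,680 units, meeting the 2,210 units threshold; the structure will not be visible from the street — every condition holds. But: (k) operates against (c): the lot is in a historic district. (l), which would lift (k), does not operate here — assessed value is $249,500, not below $240,000. Exception (c) does not apply.
Exception (d) does not apply: the Schedule 6 Registration is not current.
Exception (e) does not apply: the structure's height is 19 ft, not under 16 ft.
No exception applies. The general rule governs.

Yes — Samir must obtain a building permit.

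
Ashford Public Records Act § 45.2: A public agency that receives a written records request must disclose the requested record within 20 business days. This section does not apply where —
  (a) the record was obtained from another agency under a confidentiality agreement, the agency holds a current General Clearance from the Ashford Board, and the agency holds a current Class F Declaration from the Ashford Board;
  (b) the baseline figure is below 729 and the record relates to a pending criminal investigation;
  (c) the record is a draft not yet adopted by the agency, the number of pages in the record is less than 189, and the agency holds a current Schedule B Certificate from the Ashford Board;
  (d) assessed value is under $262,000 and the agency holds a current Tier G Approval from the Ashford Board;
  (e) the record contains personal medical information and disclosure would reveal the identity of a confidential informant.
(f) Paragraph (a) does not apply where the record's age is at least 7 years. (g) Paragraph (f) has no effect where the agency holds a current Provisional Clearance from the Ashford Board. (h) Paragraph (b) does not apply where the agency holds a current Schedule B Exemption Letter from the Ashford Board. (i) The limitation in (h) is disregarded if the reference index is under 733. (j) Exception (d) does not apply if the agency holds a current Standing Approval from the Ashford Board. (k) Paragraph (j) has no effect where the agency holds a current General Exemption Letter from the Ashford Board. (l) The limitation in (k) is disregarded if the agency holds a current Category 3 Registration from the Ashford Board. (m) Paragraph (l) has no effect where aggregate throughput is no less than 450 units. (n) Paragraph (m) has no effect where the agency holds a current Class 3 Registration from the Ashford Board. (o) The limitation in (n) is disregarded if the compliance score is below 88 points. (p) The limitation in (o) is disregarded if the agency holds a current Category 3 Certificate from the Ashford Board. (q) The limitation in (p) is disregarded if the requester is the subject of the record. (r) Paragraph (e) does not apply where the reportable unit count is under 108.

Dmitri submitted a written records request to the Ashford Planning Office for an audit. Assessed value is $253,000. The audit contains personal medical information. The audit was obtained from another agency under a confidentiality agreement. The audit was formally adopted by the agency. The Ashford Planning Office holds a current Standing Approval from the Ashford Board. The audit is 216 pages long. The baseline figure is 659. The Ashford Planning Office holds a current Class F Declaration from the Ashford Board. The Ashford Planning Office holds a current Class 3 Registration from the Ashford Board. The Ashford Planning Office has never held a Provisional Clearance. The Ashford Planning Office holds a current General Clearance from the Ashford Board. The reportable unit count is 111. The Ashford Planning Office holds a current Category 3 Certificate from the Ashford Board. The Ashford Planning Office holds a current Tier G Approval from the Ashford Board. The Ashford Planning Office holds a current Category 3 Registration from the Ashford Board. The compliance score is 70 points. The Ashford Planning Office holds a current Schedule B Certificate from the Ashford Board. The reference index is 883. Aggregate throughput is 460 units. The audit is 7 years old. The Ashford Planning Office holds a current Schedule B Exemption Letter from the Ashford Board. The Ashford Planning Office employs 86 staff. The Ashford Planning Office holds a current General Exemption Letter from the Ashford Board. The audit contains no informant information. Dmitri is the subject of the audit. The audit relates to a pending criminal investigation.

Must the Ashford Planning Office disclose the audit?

No — exception (d) applies; the Ashford Planning Office is not required to disclose the audit.

Exception (a): the audit was obtained under a confidentiality agreement; a current General Clearance is held; a current Class F Declaration is held — every condition holds. Turning to paragraphs (f)–(g): (f) operates against (a): the record's age is 7 years, meeting the 7 years threshold. (g), which would lift (f), is not engaged — there is no Provisional Clearance in force. (a) is therefore removed.
All of (b)'s requirements are met (the baseline figure is 659, below the 729 limit; the audit relates to a pending investigation). But: (h) applies — a current Schedule B Exemption Letter is held. (i), which would lift (h), is not engaged — the reference index is 883, not under 733. (b) is therefore removed.
Exception (c) does not apply: the audit has been formally adopted.
All of (d)'s requirements are met (assessed value is $253,000, under the $262,000 limit; a current Tier G Approval is held). As to paragraphs (j)–(q): (j) is engaged (a current Standing Approval is held), but is itself disapplied by (k): (k) operates against (j): a current General Exemption Letter is held. (l) would limit (k) — a current Category 3 Registration is held — but (m) sets (l) aside: (m) operates — aggregate throughput is 460 units, meeting the 450 units threshold. (n) is engaged (a current Class 3 Registration is held), but is overridden by (o): (o) operates against (n): the compliance score is 70 points, below the 88 points limit. (p) would limit (o) — a current Category 3 Certificate is held — but (q) sets (p) aside: (q) is engaged — Dmitri is the subject of the audit. So (d) applies.
Exception (e) fails — the audit contains no informant information.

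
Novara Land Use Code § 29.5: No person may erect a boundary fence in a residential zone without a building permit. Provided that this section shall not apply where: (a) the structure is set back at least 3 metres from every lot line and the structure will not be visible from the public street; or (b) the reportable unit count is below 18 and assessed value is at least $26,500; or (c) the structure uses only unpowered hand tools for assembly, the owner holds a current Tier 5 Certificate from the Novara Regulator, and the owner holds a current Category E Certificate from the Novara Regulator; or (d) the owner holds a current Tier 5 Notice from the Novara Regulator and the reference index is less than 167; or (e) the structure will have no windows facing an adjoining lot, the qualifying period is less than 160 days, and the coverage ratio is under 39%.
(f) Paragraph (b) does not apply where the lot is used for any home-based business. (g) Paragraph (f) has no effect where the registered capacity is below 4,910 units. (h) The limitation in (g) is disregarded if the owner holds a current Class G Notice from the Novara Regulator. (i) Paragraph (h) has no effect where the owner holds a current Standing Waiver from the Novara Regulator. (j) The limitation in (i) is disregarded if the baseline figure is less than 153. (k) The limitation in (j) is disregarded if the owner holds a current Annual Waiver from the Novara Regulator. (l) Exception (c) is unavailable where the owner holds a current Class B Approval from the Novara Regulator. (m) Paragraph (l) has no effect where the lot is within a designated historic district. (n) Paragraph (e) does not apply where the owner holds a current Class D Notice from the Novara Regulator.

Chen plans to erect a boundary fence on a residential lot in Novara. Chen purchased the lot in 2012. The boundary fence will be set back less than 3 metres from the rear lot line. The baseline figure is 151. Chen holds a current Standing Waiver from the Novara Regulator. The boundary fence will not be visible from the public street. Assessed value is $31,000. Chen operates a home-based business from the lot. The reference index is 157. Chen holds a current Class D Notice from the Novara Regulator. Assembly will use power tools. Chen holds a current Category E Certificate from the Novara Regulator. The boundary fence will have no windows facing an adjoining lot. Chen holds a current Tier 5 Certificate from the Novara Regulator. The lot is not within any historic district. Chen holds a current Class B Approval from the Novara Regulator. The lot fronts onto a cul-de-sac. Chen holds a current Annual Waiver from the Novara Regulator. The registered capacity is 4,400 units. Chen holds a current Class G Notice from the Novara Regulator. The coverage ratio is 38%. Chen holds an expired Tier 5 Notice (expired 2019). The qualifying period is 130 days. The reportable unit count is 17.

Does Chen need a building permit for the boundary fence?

Exception (a) requires that the structure is set back at least 3 metres from every lot line; but the rear setback is under 3 m, so (a) is unavailable.
All of (b)'s requirements are met (the reportable unit count is 17, below the 18 limit; assessed value is $31,000, meeting the $26,500 threshold). As to paragraphs (f)–(k): (f) would limit (b) — a home-based business operates on the lot — but (g) sets (f) aside: (g) applies — the registered capacity is 4,400 units, below the 4,910 units limit. (h) would limit (g) — a current Class G Notice is held — but (i) sets (h) aside: (i) is triggered — a current Standing Waiver is held. (j) would limit (i) — the baseline figure is 151, less than the 153 limit — but (k) sets (j) aside: (k) is triggered — a current Annual Waiver is held. Exception (b) stands.
Exception (c) does not apply: assembly uses power tools.
Exception (d) requires that the owner holds a current Tier 5 Notice from the Novara Regulator; but the Tier 5 Notice is not current, so (d) is unavailable.
All of (e)'s requirements are met (no windows face an adjoining lot; the qualifying period is 130 days, less than the 160 days limit; the coverage ratio is 38%, under the 39% limit). But: (n) is triggered — a current Class D Notice is held. (e) is therefore removed.

No — exception (b) applies; Chen does not need a building permit.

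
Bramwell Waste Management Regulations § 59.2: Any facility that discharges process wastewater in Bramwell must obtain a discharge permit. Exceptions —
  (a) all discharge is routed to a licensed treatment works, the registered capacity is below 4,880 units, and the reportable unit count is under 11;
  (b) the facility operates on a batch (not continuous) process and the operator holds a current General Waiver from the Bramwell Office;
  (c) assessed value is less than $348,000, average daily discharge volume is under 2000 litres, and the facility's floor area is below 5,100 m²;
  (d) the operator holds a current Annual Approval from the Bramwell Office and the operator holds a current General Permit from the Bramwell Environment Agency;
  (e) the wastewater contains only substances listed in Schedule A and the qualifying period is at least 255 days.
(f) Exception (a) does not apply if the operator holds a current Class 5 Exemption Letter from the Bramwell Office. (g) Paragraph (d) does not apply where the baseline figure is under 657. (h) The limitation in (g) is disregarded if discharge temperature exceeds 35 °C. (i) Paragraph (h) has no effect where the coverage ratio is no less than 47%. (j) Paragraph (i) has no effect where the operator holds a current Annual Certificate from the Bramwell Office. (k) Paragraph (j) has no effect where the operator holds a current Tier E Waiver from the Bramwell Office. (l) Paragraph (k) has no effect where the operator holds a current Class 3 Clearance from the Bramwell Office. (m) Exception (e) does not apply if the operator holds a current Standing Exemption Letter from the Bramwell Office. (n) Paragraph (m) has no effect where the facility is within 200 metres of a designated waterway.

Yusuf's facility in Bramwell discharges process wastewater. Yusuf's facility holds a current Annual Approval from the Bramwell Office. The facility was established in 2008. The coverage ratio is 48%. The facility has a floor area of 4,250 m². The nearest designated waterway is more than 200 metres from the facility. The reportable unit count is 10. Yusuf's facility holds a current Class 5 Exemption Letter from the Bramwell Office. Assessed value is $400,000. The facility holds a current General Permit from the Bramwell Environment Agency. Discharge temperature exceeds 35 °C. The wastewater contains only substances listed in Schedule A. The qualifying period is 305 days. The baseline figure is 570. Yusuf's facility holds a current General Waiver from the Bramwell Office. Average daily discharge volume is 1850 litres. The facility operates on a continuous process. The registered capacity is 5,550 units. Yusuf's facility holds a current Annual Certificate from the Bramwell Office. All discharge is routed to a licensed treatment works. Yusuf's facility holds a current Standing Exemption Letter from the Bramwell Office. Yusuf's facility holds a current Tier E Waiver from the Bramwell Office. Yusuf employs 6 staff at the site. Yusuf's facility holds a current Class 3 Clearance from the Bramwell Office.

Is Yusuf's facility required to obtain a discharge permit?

Exception (a) requires that the registered capacity is below 4,880 units; but the registered capacity is 5,550 units, not below 4,880 units, so (a) is unavailable.
Exception (b) requires that the facility operates on a batch (not continuous) process; but the facility operates on a continuous process, so (b) is unavailable.
Exception (c) requires that assessed value is less than $348,000; but assessed value is $400,000, not less than $348,000, so (c) is unavailable.
All of (d)'s requirements are met (a current Annual Approval is held; a current General Permit is held). Applying paragraphs (g)–(l): (g) operates (the baseline figure is 570, under the 657 limit), but is itself disapplied by (h): (h) is engaged — discharge temperature exceeds 35 °C. (i) is triggered (the coverage ratio is 48%, meeting the 47% threshold), but yields to (j): (j) is triggered — a current Annual Certificate is held. (k) is triggered (a current Tier E Waiver is held), but is itself disapplied by (l): (l) operates against (k): a current Class 3 Clearance is held. Exception (d) stands.
All of (e)'s requirements are met (the wastewater is Schedule-A-only; the qualifying period is 305 days, meeting the 255 days threshold). Turning to paragraphs (m)–(n): (m) is triggered — a current Standing Exemption Letter is held. (n), which would lift (m), is inapplicable — the facility is more than 200 m from any designated waterway. Exception (e) does not apply.

No — exception (d) applies; Yusuf's facility is not required to obtain a discharge permit.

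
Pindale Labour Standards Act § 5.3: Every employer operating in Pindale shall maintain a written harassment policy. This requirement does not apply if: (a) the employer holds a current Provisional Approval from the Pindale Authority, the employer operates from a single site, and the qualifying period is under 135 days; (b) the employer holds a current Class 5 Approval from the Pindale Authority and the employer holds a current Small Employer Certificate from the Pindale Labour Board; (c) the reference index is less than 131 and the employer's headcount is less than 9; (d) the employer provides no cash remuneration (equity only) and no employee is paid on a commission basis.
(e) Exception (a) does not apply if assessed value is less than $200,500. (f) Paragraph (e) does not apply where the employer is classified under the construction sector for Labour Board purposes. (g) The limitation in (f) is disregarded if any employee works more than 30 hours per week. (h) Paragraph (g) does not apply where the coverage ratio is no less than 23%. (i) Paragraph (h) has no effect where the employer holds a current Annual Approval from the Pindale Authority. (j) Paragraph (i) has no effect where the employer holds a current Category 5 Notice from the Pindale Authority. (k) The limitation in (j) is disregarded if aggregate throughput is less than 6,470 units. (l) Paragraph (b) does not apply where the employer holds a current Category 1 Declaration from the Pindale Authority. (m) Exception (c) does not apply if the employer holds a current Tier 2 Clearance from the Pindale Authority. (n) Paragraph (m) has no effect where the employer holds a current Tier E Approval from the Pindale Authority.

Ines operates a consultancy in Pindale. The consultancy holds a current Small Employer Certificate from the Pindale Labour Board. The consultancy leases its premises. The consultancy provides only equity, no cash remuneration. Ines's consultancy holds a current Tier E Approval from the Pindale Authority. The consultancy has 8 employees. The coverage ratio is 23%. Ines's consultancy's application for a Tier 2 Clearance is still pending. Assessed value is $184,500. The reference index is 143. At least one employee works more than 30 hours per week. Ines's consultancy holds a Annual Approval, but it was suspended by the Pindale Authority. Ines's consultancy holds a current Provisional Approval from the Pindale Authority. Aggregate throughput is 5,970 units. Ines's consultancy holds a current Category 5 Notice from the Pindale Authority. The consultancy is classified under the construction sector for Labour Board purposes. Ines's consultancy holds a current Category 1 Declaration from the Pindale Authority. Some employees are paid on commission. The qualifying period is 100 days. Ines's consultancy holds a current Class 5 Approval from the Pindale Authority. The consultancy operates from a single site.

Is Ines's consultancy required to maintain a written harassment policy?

No — exception (a) applies; Ines's consultancy is not required to maintain a written harassment policy.

All of (a)'s requirements are met (a current Provisional Approval is held; the employer operates from a single site; the qualifying period is 100 days, under the 135 days limit). Under paragraphs (e)–(k): (e) applies (assessed value is $184,500, less than the $200,500 limit), but is itself disapplied by (f): (f) operates against (e): the consultancy is classified under the construction sector. (g) would limit (f) — at least one employee exceeds 30 hours/week — but (h) sets (g) aside: (h) is engaged — the coverage ratio is 23%, meeting the 23% threshold. (i) does not operate here (there is no Annual Approval in force), so (h) stands. So (a) applies.
Exception (b): a current Class 5 Approval is held; a current Small Employer Certificate is held — every condition holds. However, paragraph (l) must be considered: (l) operates against (b): a current Category 1 Declaration is held. (b) is therefore removed.
Exception (c) fails — the reference index is 143, not less than 131.
Exception (d) fails — some employees are paid on commission.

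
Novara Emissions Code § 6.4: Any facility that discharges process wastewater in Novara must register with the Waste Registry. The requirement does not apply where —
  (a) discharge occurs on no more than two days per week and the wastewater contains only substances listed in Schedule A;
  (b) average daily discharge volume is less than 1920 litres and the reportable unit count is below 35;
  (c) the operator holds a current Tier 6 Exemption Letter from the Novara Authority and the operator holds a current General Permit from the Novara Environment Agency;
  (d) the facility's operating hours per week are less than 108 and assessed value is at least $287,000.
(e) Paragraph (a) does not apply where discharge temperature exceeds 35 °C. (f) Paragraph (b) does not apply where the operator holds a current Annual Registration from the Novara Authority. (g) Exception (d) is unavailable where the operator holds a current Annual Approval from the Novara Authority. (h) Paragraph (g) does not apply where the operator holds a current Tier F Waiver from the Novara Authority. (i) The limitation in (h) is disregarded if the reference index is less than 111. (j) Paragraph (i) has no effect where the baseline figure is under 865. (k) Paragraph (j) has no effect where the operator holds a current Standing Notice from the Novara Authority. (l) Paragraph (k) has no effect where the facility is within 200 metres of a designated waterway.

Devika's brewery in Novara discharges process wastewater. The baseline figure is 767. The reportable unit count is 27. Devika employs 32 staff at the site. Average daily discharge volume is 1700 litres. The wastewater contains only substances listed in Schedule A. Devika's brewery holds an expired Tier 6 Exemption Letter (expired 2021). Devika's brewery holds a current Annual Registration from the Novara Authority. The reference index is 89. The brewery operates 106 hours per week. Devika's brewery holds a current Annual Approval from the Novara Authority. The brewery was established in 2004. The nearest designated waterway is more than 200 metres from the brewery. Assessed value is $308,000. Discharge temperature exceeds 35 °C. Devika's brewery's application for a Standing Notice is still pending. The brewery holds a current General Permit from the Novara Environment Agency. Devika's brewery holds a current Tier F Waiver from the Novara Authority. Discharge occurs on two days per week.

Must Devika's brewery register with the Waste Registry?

All of (a)'s requirements are met (discharge occurs on no more than two days per week; the wastewater is Schedule-A-only). But: (e) is triggered — discharge temperature exceeds 35 °C. (a) is therefore removed.
Exception (b)'s conditions are all satisfied: average daily discharge volume is 1700 litres, less than the 1920 litres limit; the reportable unit count is 27, below the 35 limit. Turning to paragraph (f): (f) operates against (b): a current Annual Registration is held. So (b) is unavailable.
Exception (c) fails — there is no Tier 6 Exemption Letter in force.
All of (d)'s requirements are met (the facility's operating hours per week are 106, less than the 108 limit; assessed value is $308,000, meeting the $287,000 threshold). As to paragraphs (g)–(l): (g) is engaged (a current Annual Approval is held), but yields to (h): (h) operates against (g): a current Tier F Waiver is held. (i) is triggered (the reference index is 89, less than the 111 limit), but is itself disapplied by (j): (j) operates against (i): the baseline figure is 767, under the 865 limit. (k), which would lift (j), is not engaged — no current Standing Notice is held. (d) remains available.

No — exception (d) applies; Devika's brewery is not required to register with the Waste Registry.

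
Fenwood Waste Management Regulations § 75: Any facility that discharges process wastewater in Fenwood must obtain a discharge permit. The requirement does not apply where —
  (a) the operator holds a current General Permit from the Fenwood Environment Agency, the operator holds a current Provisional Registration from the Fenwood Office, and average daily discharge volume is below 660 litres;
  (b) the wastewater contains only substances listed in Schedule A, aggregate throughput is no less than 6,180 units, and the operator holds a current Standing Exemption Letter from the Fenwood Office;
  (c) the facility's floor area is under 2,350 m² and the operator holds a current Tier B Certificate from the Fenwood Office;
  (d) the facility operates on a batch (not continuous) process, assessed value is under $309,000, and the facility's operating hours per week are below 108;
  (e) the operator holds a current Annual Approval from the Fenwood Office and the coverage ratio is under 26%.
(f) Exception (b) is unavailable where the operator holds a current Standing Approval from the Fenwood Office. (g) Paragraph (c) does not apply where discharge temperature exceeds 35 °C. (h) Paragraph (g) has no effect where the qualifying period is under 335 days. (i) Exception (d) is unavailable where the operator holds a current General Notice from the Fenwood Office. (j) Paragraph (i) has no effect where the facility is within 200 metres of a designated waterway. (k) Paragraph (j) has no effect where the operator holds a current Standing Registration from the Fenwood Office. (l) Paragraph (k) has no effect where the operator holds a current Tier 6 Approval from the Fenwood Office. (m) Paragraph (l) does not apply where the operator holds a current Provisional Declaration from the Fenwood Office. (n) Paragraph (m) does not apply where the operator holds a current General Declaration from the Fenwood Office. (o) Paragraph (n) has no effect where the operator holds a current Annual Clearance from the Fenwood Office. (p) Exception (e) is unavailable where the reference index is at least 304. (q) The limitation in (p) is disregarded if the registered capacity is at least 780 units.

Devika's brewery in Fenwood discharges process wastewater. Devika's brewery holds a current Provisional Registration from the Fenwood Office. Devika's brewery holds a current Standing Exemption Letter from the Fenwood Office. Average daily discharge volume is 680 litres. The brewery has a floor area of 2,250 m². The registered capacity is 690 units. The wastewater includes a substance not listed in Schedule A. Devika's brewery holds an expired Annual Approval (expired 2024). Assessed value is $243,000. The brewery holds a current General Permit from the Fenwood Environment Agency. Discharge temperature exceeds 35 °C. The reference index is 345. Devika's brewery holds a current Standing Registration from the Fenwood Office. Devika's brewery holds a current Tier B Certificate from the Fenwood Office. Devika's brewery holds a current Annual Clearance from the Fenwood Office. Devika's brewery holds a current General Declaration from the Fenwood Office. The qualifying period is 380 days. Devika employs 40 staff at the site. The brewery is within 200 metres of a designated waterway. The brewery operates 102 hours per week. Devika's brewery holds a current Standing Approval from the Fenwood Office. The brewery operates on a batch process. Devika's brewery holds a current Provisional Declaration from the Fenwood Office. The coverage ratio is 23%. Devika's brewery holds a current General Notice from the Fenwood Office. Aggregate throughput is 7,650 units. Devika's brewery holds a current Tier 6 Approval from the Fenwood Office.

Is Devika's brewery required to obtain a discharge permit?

Yes — Devika's brewery must obtain a discharge permit.

Exception (a) fails — average daily discharge volume is 680 litres, not below 660 litres.
Exception (b) requires that the wastewater contains only substances listed in Schedule A; but the wastewater includes a non-Schedule-A substance, so (b) is unavailable.
Exception (c) is satisfied on its face — the facility's floor area is 2,250 m², under the 2,350 m² limit; a current Tier B Certificate is held. However, paragraphs (g)–(h) must be considered: (g) applies — discharge temperature exceeds 35 °C. (h) is not engaged (the qualifying period is 380 days, not under 335 days), so (g) stands. So (c) is unavailable.
Exception (d)'s conditions are all satisfied: the facility operates on a batch process; assessed value is $243,000, under the $309,000 limit; the facility's operating hours per week are 102, below the 108 limit. However, paragraphs (i)–(o) must be considered: (i) operates against (d): a current General Notice is held. (j) is engaged (the brewery is within 200 m of a designated waterway), but is displaced by (k): (k) operates against (j): a current Standing Registration is held. (l) would limit (k) — a current Tier 6 Approval is held — but (m) sets (l) aside: (m) operates — a current Provisional Declaration is held. (n) would limit (m) — a current General Declaration is held — but (o) sets (n) aside: (o) operates — a current Annual Clearance is held. So (d) is unavailable.
Exception (e) does not apply: the Annual Approval is not current.
Every exception is unavailable, so the rule governs.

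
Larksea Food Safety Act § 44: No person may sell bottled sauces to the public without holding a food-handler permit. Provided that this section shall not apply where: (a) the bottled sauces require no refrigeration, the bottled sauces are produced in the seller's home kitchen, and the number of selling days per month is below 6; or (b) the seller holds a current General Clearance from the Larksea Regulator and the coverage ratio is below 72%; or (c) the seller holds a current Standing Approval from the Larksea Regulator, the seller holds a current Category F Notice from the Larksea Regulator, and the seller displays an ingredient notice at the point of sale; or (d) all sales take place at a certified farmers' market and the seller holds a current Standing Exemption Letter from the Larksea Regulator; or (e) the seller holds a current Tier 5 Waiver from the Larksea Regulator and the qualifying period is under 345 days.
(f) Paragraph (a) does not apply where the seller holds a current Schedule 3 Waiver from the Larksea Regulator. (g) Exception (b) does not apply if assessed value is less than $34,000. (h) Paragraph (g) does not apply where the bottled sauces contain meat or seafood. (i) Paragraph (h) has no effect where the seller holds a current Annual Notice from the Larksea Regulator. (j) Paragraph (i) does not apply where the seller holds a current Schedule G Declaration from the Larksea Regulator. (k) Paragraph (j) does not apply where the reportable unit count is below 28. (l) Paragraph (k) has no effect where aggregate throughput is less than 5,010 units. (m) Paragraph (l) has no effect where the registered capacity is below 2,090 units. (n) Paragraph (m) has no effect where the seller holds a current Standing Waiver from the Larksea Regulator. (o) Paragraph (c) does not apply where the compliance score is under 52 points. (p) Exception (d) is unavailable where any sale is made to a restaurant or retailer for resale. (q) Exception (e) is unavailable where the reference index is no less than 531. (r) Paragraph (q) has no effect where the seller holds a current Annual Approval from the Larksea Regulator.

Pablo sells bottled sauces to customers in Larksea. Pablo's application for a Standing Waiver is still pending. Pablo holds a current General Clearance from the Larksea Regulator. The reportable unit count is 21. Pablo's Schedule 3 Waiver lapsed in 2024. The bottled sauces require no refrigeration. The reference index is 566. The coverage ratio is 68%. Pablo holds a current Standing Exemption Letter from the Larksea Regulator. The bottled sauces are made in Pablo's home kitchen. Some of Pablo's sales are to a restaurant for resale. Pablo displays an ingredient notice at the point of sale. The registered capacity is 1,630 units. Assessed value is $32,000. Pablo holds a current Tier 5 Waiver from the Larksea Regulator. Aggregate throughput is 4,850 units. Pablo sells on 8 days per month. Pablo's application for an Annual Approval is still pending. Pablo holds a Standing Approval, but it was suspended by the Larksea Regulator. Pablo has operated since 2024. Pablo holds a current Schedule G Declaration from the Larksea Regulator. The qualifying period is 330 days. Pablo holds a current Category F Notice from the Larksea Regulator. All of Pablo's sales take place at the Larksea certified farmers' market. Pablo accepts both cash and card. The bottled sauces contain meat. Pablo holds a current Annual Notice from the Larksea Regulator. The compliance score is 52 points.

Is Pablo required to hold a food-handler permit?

Exception (a) does not apply: the number of selling days per month is 8, not below 6.
Exception (b)'s conditions are all satisfied: a current General Clearance is held; the coverage ratio is 68%, below the 72% limit. However, paragraphs (g)–(n) must be considered: (g) is engaged — assessed value is $32,000, less than the $34,000 limit. (h) would limit (g) — the bottled sauces contain meat — but (i) sets (h) aside: (i) operates against (h): a current Annual Notice is held. (j) would limit (i) — a current Schedule G Declaration is held — but (k) sets (j) aside: (k) operates — the reportable unit count is 21, below the 28 limit. (l) would limit (k) — aggregate throughput is 4,850 units, less than the 5,010 units limit — but (m) sets (l) aside: (m) operates against (l): the registered capacity is 1,630 units, below the 2,090 units limit. (n) is not triggered (the Standing Waiver is not current), so (m) stands. Exception (b) does not apply.
Exception (c) requires that the seller holds a current Standing Approval from the Larksea Regulator; but the Standing Approval is not current, so (c) is unavailable.
All of (d)'s requirements are met (all sales are at a certified farmers' market; a current Standing Exemption Letter is held). However, paragraph (p) must be considered: (p) operates against (d): some sales are to a restaurant for resale. (d) is therefore removed.
Exception (e): a current Tier 5 Waiver is held; the qualifying period is 330 days, under the 345 days limit — every condition holds. But: (q) operates against (e): the reference index is 566, meeting the 531 threshold. (r) is not engaged (no current Annual Approval is held), so (q) stands. (e) is therefore removed.
No exception is made out. Pablo falls within the general rule.

Yes — Pablo must hold a food-handler permit.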